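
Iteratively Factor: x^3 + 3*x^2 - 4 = (x - 1)*(x^2 + 4*x + 4) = (x - 1)*(x + 2)*(x + 2)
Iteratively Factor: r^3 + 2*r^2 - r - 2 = (r - 1)*(r^2 + 3*r + 2) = (r - 1)*(r + 1)*(r + 2)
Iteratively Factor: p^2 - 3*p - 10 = (p + 2)*(p - 5)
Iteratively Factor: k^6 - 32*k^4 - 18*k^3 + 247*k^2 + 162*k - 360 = (k + 3)*(k^5 - 3*k^4 - 23*k^3 + 51*k^2 + 94*k - 120) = (k - 3)*(k + 3)*(k^4 - 23*k^2 - 18*k + 40) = (k - 3)*(k + 2)*(k + 3)*(k^3 - 2*k^2 - 19*k + 20) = (k - 5)*(k - 3)*(k + 2)*(k + 3)*(k^2 + 3*k - 4) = (k - 5)*(k - 3)*(k - 1)*(k + 2)*(k + 3)*(k + 4)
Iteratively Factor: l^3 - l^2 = (l)*(l^2 - l) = l^2*(l - 1)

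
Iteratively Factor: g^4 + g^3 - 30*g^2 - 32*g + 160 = (g - 5)*(g^3 + 6*g^2 - 32) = (g - 5)*(g + 4)*(g^2 + 2*g - 8) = (g - 5)*(g + 4)^2*(g - 2)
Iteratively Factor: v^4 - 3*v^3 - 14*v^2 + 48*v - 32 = (v - 1)*(v^3 - 2*v^2 - 16*v + 32) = (v - 2)*(v - 1)*(v^2 - 16) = (v - 4)*(v - 2)*(v - 1)*(v + 4)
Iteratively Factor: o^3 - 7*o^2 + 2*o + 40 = (o - 5)*(o^2 - 2*o - 8) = (o - 5)*(o + 2)*(o - 4)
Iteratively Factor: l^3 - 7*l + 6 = (l + 3)*(l^2 - 3*l + 2) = (l - 1)*(l + 3)*(l - 2)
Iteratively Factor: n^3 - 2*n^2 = (n)*(n^2 - 2*n) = n^2*(n - 2)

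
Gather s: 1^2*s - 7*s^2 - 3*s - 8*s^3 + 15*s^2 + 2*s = -8*s^3 + 8*s^2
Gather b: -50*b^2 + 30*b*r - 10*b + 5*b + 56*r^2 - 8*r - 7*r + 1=-50*b^2 + b*(30*r - 5) + 56*r^2 - 15*r + 1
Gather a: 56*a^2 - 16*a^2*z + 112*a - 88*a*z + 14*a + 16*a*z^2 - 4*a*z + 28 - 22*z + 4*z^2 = a^2*(56 - 16*z) + a*(16*z^2 - 92*z + 126) + 4*z^2 - 22*z + 28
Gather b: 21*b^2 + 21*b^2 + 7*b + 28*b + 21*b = 42*b^2 + 56*b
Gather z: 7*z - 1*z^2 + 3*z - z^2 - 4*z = -2*z^2 + 6*z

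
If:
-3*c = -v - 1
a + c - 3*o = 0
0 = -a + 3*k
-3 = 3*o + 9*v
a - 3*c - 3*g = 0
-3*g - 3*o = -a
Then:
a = 2/5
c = 1/5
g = -1/15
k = 2/15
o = 1/5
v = -2/5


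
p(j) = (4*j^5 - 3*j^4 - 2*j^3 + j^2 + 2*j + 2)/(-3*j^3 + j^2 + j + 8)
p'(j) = (9*j^2 - 2*j - 1)*(4*j^5 - 3*j^4 - 2*j^3 + j^2 + 2*j + 2)/(-3*j^3 + j^2 + j + 8)^2 + (20*j^4 - 12*j^3 - 6*j^2 + 2*j + 2)/(-3*j^3 + j^2 + j + 8)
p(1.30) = 1.86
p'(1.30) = 10.64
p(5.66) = -39.82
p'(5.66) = -14.41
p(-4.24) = -25.11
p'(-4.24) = 12.04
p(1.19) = 1.07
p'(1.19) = 4.65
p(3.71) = -16.94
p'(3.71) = -8.98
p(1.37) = 2.89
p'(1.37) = 20.12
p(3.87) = -18.42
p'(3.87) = -9.45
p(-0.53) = 0.14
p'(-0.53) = 0.36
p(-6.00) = -50.34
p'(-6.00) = 16.65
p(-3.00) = -12.17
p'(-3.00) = 8.84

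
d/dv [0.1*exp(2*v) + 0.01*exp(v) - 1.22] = (0.2*exp(v) + 0.01)*exp(v)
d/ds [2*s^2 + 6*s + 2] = 4*s + 6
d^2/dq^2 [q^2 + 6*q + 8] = 2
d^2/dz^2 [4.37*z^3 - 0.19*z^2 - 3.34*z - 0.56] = 26.22*z - 0.38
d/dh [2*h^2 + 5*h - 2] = 4*h + 5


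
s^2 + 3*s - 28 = (s - 4)*(s + 7)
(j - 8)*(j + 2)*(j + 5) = j^3 - j^2 - 46*j - 80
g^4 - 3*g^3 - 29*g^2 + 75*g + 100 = (g - 5)*(g - 4)*(g + 1)*(g + 5)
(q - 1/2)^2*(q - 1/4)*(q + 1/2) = q^4 - 3*q^3/4 - q^2/8 + 3*q/16 - 1/32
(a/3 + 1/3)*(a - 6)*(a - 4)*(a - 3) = a^4/3 - 4*a^3 + 41*a^2/3 - 6*a - 24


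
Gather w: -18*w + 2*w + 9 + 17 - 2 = 24 - 16*w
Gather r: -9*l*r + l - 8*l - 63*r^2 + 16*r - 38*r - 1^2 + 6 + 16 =-7*l - 63*r^2 + r*(-9*l - 22) + 21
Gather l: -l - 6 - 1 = -l - 7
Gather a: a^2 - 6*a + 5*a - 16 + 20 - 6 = a^2 - a - 2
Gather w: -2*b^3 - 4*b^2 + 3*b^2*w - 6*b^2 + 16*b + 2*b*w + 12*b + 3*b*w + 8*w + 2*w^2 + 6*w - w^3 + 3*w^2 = -2*b^3 - 10*b^2 + 28*b - w^3 + 5*w^2 + w*(3*b^2 + 5*b + 14)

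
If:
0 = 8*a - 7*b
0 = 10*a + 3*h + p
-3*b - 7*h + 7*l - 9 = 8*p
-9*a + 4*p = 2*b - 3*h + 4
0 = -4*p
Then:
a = -28/149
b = -32/149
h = 280/447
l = 5695/3129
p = 0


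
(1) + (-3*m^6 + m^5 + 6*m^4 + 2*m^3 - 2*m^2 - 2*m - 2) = -3*m^6 + m^5 + 6*m^4 + 2*m^3 - 2*m^2 - 2*m - 1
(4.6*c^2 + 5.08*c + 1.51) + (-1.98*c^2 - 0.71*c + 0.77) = 2.62*c^2 + 4.37*c + 2.28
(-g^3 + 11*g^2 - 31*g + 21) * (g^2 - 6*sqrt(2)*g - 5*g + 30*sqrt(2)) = -g^5 + 6*sqrt(2)*g^4 + 16*g^4 - 96*sqrt(2)*g^3 - 86*g^3 + 176*g^2 + 516*sqrt(2)*g^2 - 1056*sqrt(2)*g - 105*g + 630*sqrt(2)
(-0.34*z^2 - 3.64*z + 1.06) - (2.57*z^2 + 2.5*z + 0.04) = -2.91*z^2 - 6.14*z + 1.02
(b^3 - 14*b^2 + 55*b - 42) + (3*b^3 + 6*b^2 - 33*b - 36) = 4*b^3 - 8*b^2 + 22*b - 78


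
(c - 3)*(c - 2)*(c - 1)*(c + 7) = c^4 + c^3 - 31*c^2 + 71*c - 42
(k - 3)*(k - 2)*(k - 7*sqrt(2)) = k^3 - 7*sqrt(2)*k^2 - 5*k^2 + 6*k + 35*sqrt(2)*k - 42*sqrt(2)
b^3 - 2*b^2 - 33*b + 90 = (b - 5)*(b - 3)*(b + 6)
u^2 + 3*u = u*(u + 3)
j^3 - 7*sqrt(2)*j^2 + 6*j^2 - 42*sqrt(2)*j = j*(j + 6)*(j - 7*sqrt(2))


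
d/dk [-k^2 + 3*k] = 3 - 2*k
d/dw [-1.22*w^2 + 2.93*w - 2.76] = 2.93 - 2.44*w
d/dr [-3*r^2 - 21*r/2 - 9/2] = -6*r - 21/2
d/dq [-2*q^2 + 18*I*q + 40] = -4*q + 18*I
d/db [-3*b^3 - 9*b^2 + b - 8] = -9*b^2 - 18*b + 1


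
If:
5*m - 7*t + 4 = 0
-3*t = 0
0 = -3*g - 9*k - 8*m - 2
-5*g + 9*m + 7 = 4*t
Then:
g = -1/25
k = 113/225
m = -4/5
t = 0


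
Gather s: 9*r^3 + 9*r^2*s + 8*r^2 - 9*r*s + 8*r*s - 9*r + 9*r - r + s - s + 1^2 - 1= 9*r^3 + 8*r^2 - r + s*(9*r^2 - r)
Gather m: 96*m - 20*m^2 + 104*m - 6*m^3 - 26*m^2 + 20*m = -6*m^3 - 46*m^2 + 220*m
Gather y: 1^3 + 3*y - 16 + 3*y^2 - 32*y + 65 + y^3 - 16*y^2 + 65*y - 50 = y^3 - 13*y^2 + 36*y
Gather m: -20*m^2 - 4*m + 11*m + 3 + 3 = -20*m^2 + 7*m + 6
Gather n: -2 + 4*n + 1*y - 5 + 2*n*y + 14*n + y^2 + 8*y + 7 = n*(2*y + 18) + y^2 + 9*y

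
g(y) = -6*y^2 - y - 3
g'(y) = -12*y - 1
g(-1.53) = -15.52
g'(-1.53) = 17.36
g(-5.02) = -149.18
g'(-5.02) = 59.24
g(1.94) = -27.52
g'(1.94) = -24.28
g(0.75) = -7.12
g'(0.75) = -10.00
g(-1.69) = -18.45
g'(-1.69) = 19.28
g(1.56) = -19.16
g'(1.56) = -19.72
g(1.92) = -27.04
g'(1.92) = -24.04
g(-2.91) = -50.90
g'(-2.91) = 33.92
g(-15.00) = -1338.00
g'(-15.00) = 179.00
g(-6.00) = -213.00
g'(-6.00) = 71.00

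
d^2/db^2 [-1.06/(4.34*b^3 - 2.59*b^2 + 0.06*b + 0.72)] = ((27.6024*b - 5.4908)*(4.34*b^3 - 2.59*b^2 + 0.06*b + 0.72) - 1.06*(13.02*b^2 - 5.18*b + 0.06)*(26.04*b^2 - 10.36*b + 0.12))/(4.34*b^3 - 2.59*b^2 + 0.06*b + 0.72)^3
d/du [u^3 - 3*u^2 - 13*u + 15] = 3*u^2 - 6*u - 13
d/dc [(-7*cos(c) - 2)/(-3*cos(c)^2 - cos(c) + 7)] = (-21*sin(c)^2 + 12*cos(c) + 72)*sin(c)/(3*cos(c)^2 + cos(c) - 7)^2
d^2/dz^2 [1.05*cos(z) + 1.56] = -1.05*cos(z)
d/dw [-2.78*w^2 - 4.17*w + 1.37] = -5.56*w - 4.17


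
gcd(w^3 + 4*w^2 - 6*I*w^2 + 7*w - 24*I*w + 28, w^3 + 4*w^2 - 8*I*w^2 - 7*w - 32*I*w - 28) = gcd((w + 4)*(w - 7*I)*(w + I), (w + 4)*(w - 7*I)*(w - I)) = w^2 + w*(4 - 7*I) - 28*I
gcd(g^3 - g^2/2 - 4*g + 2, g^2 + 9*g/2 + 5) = g + 2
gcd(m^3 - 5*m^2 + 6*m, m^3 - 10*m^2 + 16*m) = m^2 - 2*m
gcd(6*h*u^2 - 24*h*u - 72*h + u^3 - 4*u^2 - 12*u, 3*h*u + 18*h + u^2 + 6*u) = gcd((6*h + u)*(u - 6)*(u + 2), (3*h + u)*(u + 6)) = 1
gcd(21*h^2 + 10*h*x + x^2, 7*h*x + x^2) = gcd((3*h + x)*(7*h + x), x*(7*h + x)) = 7*h + x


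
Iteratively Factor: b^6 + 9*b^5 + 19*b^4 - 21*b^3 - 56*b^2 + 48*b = (b - 1)*(b^5 + 10*b^4 + 29*b^3 + 8*b^2 - 48*b) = (b - 1)*(b + 3)*(b^4 + 7*b^3 + 8*b^2 - 16*b) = (b - 1)*(b + 3)*(b + 4)*(b^3 + 3*b^2 - 4*b) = (b - 1)*(b + 3)*(b + 4)^2*(b^2 - b) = (b - 1)^2*(b + 3)*(b + 4)^2*(b)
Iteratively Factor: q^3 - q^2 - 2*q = (q + 1)*(q^2 - 2*q) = (q - 2)*(q + 1)*(q)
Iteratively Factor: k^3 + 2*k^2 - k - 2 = (k + 2)*(k^2 - 1) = (k + 1)*(k + 2)*(k - 1)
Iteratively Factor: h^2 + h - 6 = (h - 2)*(h + 3)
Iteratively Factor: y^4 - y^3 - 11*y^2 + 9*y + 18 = (y + 3)*(y^3 - 4*y^2 + y + 6) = (y + 1)*(y + 3)*(y^2 - 5*y + 6) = (y - 2)*(y + 1)*(y + 3)*(y - 3)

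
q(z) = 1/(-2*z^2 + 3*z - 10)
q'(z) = (4*z - 3)/(-2*z^2 + 3*z - 10)^2 = (4*z - 3)/(2*z^2 - 3*z + 10)^2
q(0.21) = -0.11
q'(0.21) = -0.02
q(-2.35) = -0.04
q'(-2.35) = -0.02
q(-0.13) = -0.10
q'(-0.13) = -0.03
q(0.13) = -0.10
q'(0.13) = -0.03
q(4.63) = -0.03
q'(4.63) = 0.01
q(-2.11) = -0.04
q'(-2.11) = -0.02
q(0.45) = -0.11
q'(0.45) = -0.01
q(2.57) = -0.06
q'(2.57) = 0.03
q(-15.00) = 0.00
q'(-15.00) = 0.00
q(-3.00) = -0.03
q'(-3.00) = -0.01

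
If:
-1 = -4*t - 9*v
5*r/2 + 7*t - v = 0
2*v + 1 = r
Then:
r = 81/47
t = -53/94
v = 17/47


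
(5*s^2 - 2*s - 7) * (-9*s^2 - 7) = -45*s^4 + 18*s^3 + 28*s^2 + 14*s + 49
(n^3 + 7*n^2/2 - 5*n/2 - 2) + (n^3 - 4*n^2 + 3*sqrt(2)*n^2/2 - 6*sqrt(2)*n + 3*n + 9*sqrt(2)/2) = 2*n^3 - n^2/2 + 3*sqrt(2)*n^2/2 - 6*sqrt(2)*n + n/2 - 2 + 9*sqrt(2)/2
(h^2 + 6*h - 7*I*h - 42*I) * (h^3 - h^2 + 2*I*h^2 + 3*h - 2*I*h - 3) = h^5 + 5*h^4 - 5*I*h^4 + 11*h^3 - 25*I*h^3 + 85*h^2 + 9*I*h^2 - 102*h - 105*I*h + 126*I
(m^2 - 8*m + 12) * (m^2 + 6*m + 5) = m^4 - 2*m^3 - 31*m^2 + 32*m + 60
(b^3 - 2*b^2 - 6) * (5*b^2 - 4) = 5*b^5 - 10*b^4 - 4*b^3 - 22*b^2 + 24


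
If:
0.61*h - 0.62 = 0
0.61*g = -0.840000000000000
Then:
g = -1.38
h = 1.02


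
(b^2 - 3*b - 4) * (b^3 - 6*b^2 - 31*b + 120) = b^5 - 9*b^4 - 17*b^3 + 237*b^2 - 236*b - 480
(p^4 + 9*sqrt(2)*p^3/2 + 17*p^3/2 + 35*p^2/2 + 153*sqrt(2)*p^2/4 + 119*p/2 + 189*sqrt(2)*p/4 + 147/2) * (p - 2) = p^5 + 9*sqrt(2)*p^4/2 + 13*p^4/2 + p^3/2 + 117*sqrt(2)*p^3/4 - 117*sqrt(2)*p^2/4 + 49*p^2/2 - 189*sqrt(2)*p/2 - 91*p/2 - 147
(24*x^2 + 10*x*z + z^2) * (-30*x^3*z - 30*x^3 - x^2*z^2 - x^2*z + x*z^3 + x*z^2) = -720*x^5*z - 720*x^5 - 324*x^4*z^2 - 324*x^4*z - 16*x^3*z^3 - 16*x^3*z^2 + 9*x^2*z^4 + 9*x^2*z^3 + x*z^5 + x*z^4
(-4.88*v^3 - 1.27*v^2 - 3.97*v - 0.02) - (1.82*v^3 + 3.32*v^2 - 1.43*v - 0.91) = -6.7*v^3 - 4.59*v^2 - 2.54*v + 0.89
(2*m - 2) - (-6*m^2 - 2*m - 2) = 6*m^2 + 4*m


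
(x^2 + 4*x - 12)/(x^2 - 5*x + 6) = (x + 6)/(x - 3)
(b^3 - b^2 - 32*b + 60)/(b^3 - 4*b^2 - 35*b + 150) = (b - 2)/(b - 5)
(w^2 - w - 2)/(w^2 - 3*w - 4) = (w - 2)/(w - 4)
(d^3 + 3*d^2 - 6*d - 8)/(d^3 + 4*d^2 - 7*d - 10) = (d + 4)/(d + 5)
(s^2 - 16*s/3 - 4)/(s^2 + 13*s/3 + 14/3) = (3*s^2 - 16*s - 12)/(3*s^2 + 13*s + 14)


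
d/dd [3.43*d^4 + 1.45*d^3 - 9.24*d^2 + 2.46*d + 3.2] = 13.72*d^3 + 4.35*d^2 - 18.48*d + 2.46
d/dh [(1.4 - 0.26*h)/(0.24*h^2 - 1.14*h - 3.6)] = (0.0624*h^2 - 0.672*h + 2.532)/(0.0576*h^4 - 0.5472*h^3 - 0.4284*h^2 + 8.208*h + 12.96)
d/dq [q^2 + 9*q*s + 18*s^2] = 2*q + 9*s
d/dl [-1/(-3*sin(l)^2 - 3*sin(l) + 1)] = -3*(2*sin(l) + 1)*cos(l)/(3*sin(l)^2 + 3*sin(l) - 1)^2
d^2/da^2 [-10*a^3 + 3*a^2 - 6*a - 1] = 6 - 60*a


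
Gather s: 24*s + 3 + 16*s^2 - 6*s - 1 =16*s^2 + 18*s + 2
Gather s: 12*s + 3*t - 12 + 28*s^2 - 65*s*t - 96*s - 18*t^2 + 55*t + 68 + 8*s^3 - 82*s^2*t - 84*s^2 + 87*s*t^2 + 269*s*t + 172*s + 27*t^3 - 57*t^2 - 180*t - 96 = 8*s^3 + s^2*(-82*t - 56) + s*(87*t^2 + 204*t + 88) + 27*t^3 - 75*t^2 - 122*t - 40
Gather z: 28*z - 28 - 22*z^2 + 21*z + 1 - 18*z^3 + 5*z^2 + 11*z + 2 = -18*z^3 - 17*z^2 + 60*z - 25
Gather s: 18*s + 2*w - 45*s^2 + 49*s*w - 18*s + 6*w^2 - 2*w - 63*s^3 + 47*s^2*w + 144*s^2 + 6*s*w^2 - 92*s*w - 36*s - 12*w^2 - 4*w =-63*s^3 + s^2*(47*w + 99) + s*(6*w^2 - 43*w - 36) - 6*w^2 - 4*w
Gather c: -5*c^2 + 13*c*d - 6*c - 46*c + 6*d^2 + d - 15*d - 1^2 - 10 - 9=-5*c^2 + c*(13*d - 52) + 6*d^2 - 14*d - 20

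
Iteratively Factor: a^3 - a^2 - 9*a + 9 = (a - 1)*(a^2 - 9) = (a - 3)*(a - 1)*(a + 3)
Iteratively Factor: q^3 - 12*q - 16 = (q + 2)*(q^2 - 2*q - 8) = (q + 2)^2*(q - 4)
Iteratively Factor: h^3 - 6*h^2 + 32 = (h - 4)*(h^2 - 2*h - 8) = (h - 4)^2*(h + 2)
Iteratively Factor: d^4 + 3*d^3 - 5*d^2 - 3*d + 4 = (d - 1)*(d^3 + 4*d^2 - d - 4) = (d - 1)^2*(d^2 + 5*d + 4) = (d - 1)^2*(d + 1)*(d + 4)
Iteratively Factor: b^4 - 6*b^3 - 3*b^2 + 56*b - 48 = (b - 4)*(b^3 - 2*b^2 - 11*b + 12) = (b - 4)*(b - 1)*(b^2 - b - 12) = (b - 4)^2*(b - 1)*(b + 3)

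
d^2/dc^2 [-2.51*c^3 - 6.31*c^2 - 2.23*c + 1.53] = -15.06*c - 12.62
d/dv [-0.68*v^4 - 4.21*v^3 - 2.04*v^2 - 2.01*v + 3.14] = -2.72*v^3 - 12.63*v^2 - 4.08*v - 2.01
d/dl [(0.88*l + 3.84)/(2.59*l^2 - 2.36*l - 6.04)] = (-2.2792*l^2 - 19.8912*l + 3.7472)/(6.7081*l^4 - 12.2248*l^3 - 25.7176*l^2 + 28.5088*l + 36.4816)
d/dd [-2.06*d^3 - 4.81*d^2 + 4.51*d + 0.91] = -6.18*d^2 - 9.62*d + 4.51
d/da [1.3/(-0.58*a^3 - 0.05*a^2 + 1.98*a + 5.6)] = (2.262*a^2 + 0.13*a - 2.574)/(0.58*a^3 + 0.05*a^2 - 1.98*a - 5.6)^2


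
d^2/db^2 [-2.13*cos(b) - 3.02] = 2.13*cos(b)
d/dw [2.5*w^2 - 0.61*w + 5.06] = 5.0*w - 0.61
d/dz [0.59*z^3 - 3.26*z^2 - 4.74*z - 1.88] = 1.77*z^2 - 6.52*z - 4.74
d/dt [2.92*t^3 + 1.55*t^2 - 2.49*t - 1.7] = 8.76*t^2 + 3.1*t - 2.49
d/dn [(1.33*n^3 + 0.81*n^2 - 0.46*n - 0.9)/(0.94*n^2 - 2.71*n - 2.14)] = (1.2502*n^4 - 7.2086*n^3 - 10.3013*n^2 - 1.7748*n - 1.4546)/(0.8836*n^4 - 5.0948*n^3 + 3.3209*n^2 + 11.5988*n + 4.5796)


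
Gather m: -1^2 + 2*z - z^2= -z^2 + 2*z - 1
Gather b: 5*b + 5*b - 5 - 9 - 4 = 10*b - 18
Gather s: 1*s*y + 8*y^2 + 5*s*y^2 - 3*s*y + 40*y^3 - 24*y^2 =s*(5*y^2 - 2*y) + 40*y^3 - 16*y^2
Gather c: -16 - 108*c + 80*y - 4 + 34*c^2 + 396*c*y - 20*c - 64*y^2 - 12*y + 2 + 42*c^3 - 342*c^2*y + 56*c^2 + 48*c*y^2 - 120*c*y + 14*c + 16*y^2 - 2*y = 42*c^3 + c^2*(90 - 342*y) + c*(48*y^2 + 276*y - 114) - 48*y^2 + 66*y - 18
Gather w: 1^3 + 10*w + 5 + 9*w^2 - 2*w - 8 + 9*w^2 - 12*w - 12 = 18*w^2 - 4*w - 14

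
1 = 1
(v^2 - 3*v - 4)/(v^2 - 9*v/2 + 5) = 2*(v^2 - 3*v - 4)/(2*v^2 - 9*v + 10)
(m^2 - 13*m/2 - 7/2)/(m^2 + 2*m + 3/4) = 2*(m - 7)/(2*m + 3)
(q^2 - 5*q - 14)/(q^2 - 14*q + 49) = (q + 2)/(q - 7)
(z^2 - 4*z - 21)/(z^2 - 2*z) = (z^2 - 4*z - 21)/(z*(z - 2))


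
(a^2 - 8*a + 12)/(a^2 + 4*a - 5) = (a^2 - 8*a + 12)/(a^2 + 4*a - 5)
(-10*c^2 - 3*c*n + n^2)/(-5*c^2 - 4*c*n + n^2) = (2*c + n)/(c + n)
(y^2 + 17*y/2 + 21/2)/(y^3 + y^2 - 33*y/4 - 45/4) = 2*(y + 7)/(2*y^2 - y - 15)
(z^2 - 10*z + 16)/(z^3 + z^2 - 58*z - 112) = (z - 2)/(z^2 + 9*z + 14)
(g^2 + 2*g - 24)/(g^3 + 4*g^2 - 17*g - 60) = (g + 6)/(g^2 + 8*g + 15)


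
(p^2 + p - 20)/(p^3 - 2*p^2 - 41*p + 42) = (p^2 + p - 20)/(p^3 - 2*p^2 - 41*p + 42)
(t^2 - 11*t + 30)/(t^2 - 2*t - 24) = (t - 5)/(t + 4)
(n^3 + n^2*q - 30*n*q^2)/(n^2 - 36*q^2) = n*(-n + 5*q)/(-n + 6*q)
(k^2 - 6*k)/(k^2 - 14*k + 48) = k/(k - 8)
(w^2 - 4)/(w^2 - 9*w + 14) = (w + 2)/(w - 7)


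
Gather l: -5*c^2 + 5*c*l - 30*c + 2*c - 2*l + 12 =-5*c^2 - 28*c + l*(5*c - 2) + 12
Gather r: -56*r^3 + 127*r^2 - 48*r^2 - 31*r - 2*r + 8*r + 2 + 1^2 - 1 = -56*r^3 + 79*r^2 - 25*r + 2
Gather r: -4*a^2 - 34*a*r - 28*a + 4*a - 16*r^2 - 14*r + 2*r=-4*a^2 - 24*a - 16*r^2 + r*(-34*a - 12)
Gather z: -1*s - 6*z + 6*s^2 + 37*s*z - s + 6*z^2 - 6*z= 6*s^2 - 2*s + 6*z^2 + z*(37*s - 12)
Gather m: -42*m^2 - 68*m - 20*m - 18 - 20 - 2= -42*m^2 - 88*m - 40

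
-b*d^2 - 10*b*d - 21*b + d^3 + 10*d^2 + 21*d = (-b + d)*(d + 3)*(d + 7)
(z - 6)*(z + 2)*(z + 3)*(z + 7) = z^4 + 6*z^3 - 31*z^2 - 204*z - 252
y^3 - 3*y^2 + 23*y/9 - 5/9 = (y - 5/3)*(y - 1)*(y - 1/3)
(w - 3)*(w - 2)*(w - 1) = w^3 - 6*w^2 + 11*w - 6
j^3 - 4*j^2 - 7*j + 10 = (j - 5)*(j - 1)*(j + 2)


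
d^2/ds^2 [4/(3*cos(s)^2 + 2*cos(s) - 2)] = 2*(-72*sin(s)^4 + 92*sin(s)^2 + 37*cos(s) - 9*cos(3*s) + 20)/(-3*sin(s)^2 + 2*cos(s) + 1)^3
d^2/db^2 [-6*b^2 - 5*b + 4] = -12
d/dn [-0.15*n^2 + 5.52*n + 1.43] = 5.52 - 0.3*n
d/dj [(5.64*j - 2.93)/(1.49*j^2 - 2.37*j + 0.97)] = (-8.4036*j^2 + 8.7314*j - 1.4733)/(2.2201*j^4 - 7.0626*j^3 + 8.5075*j^2 - 4.5978*j + 0.9409)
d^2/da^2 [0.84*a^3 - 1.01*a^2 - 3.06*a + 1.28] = 5.04*a - 2.02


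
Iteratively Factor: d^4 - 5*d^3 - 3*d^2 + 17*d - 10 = (d - 5)*(d^3 - 3*d + 2) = (d - 5)*(d + 2)*(d^2 - 2*d + 1) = (d - 5)*(d - 1)*(d + 2)*(d - 1)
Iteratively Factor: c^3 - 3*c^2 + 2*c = (c - 2)*(c^2 - c) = (c - 2)*(c - 1)*(c)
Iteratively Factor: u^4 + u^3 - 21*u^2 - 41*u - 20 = (u + 1)*(u^3 - 21*u - 20) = (u - 5)*(u + 1)*(u^2 + 5*u + 4) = (u - 5)*(u + 1)*(u + 4)*(u + 1)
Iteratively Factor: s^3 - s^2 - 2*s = (s)*(s^2 - s - 2) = s*(s + 1)*(s - 2)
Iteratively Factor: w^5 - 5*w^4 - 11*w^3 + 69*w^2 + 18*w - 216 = (w - 4)*(w^4 - w^3 - 15*w^2 + 9*w + 54) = (w - 4)*(w - 3)*(w^3 + 2*w^2 - 9*w - 18) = (w - 4)*(w - 3)*(w + 2)*(w^2 - 9) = (w - 4)*(w - 3)^2*(w + 2)*(w + 3)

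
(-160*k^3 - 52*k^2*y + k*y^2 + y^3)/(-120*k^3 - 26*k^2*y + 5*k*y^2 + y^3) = (-40*k^2 - 3*k*y + y^2)/(-30*k^2 + k*y + y^2)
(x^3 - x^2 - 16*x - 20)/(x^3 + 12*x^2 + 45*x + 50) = (x^2 - 3*x - 10)/(x^2 + 10*x + 25)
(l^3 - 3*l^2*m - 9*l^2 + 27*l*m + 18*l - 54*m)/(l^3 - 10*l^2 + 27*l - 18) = (l - 3*m)/(l - 1)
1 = 1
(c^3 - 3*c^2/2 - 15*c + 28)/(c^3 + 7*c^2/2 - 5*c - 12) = (2*c - 7)/(2*c + 3)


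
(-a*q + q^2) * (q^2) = -a*q^3 + q^4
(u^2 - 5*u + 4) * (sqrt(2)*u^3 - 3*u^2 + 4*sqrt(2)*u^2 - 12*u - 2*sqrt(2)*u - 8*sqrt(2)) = sqrt(2)*u^5 - 3*u^4 - sqrt(2)*u^4 - 18*sqrt(2)*u^3 + 3*u^3 + 18*sqrt(2)*u^2 + 48*u^2 - 48*u + 32*sqrt(2)*u - 32*sqrt(2)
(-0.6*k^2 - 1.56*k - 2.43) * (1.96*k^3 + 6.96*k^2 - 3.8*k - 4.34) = -1.176*k^5 - 7.2336*k^4 - 13.3404*k^3 - 8.3808*k^2 + 16.0044*k + 10.5462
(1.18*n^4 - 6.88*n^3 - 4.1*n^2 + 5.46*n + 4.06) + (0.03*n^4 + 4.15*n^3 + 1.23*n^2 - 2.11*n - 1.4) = 1.21*n^4 - 2.73*n^3 - 2.87*n^2 + 3.35*n + 2.66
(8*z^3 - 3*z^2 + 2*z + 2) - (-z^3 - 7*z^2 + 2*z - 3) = 9*z^3 + 4*z^2 + 5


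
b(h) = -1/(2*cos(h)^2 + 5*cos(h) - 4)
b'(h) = -(4*sin(h)*cos(h) + 5*sin(h))/(2*cos(h)^2 + 5*cos(h) - 4)^2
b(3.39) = 0.14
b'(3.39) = 0.01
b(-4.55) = 0.21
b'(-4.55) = -0.19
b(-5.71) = -0.62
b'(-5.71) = -1.74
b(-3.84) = 0.15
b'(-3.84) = -0.03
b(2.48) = 0.15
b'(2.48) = -0.03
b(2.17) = 0.16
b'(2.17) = -0.06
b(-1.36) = 0.35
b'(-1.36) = 0.69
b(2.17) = 0.16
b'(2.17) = -0.06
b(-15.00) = 0.15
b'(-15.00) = 0.03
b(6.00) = -0.38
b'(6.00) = 0.35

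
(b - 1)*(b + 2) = b^2 + b - 2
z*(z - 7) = z^2 - 7*z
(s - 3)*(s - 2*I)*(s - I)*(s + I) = s^4 - 3*s^3 - 2*I*s^3 + s^2 + 6*I*s^2 - 3*s - 2*I*s + 6*I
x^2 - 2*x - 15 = (x - 5)*(x + 3)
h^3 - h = h*(h - 1)*(h + 1)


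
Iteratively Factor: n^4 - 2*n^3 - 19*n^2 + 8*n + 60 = (n - 2)*(n^3 - 19*n - 30) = (n - 2)*(n + 2)*(n^2 - 2*n - 15) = (n - 5)*(n - 2)*(n + 2)*(n + 3)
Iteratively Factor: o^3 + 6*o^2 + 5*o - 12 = (o + 4)*(o^2 + 2*o - 3) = (o - 1)*(o + 4)*(o + 3)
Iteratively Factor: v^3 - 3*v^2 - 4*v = (v - 4)*(v^2 + v) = v*(v - 4)*(v + 1)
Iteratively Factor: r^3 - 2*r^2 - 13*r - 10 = (r + 1)*(r^2 - 3*r - 10) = (r + 1)*(r + 2)*(r - 5)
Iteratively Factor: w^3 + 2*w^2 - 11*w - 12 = (w - 3)*(w^2 + 5*w + 4) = (w - 3)*(w + 4)*(w + 1)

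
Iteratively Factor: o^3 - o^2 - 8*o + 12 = (o - 2)*(o^2 + o - 6) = (o - 2)*(o + 3)*(o - 2)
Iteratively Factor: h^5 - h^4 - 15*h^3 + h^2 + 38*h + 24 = (h - 4)*(h^4 + 3*h^3 - 3*h^2 - 11*h - 6) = (h - 4)*(h - 2)*(h^3 + 5*h^2 + 7*h + 3) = (h - 4)*(h - 2)*(h + 1)*(h^2 + 4*h + 3) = (h - 4)*(h - 2)*(h + 1)*(h + 3)*(h + 1)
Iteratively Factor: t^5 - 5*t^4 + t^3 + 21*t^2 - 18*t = (t - 1)*(t^4 - 4*t^3 - 3*t^2 + 18*t) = t*(t - 1)*(t^3 - 4*t^2 - 3*t + 18) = t*(t - 1)*(t + 2)*(t^2 - 6*t + 9) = t*(t - 3)*(t - 1)*(t + 2)*(t - 3)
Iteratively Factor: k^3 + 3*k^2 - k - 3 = (k + 1)*(k^2 + 2*k - 3) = (k + 1)*(k + 3)*(k - 1)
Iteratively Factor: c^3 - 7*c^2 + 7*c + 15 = (c - 3)*(c^2 - 4*c - 5) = (c - 3)*(c + 1)*(c - 5)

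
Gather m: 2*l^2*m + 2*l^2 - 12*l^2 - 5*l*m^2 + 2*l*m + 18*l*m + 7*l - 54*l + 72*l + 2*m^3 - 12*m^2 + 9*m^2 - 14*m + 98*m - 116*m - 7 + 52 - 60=-10*l^2 + 25*l + 2*m^3 + m^2*(-5*l - 3) + m*(2*l^2 + 20*l - 32) - 15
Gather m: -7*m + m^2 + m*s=m^2 + m*(s - 7)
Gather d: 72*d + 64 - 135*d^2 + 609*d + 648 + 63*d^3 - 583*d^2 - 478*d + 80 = 63*d^3 - 718*d^2 + 203*d + 792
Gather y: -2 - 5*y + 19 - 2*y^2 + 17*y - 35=-2*y^2 + 12*y - 18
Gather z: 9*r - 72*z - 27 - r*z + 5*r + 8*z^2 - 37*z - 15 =14*r + 8*z^2 + z*(-r - 109) - 42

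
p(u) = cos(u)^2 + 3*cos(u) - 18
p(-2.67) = -19.88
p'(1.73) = -2.65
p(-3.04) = -19.99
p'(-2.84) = 0.32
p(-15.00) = -19.70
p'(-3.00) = 0.14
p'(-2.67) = 0.55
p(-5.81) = -14.54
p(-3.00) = -19.99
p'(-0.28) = 1.36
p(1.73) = -18.45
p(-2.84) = -19.95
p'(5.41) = 3.28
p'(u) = -2*sin(u)*cos(u) - 3*sin(u)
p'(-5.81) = -2.18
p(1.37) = -17.36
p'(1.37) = -3.33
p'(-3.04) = 0.10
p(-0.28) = -14.19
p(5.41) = -15.66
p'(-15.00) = 0.96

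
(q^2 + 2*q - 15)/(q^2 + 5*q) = (q - 3)/q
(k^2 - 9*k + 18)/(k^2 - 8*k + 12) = (k - 3)/(k - 2)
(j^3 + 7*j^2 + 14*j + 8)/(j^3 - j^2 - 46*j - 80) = (j^2 + 5*j + 4)/(j^2 - 3*j - 40)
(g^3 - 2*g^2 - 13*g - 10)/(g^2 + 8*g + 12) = (g^2 - 4*g - 5)/(g + 6)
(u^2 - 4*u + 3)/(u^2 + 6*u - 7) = (u - 3)/(u + 7)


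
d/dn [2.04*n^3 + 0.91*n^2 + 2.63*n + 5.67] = 6.12*n^2 + 1.82*n + 2.63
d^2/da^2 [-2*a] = 0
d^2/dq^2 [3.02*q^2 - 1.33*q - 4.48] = 6.04000000000000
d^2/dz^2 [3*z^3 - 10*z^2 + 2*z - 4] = 18*z - 20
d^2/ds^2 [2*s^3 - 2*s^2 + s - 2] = 12*s - 4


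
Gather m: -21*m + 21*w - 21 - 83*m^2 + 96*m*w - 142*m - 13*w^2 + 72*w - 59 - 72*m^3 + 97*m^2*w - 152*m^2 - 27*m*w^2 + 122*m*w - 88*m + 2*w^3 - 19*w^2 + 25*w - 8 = -72*m^3 + m^2*(97*w - 235) + m*(-27*w^2 + 218*w - 251) + 2*w^3 - 32*w^2 + 118*w - 88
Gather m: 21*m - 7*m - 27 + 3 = 14*m - 24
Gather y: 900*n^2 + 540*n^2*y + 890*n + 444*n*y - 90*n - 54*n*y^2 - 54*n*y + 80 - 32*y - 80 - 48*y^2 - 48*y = 900*n^2 + 800*n + y^2*(-54*n - 48) + y*(540*n^2 + 390*n - 80)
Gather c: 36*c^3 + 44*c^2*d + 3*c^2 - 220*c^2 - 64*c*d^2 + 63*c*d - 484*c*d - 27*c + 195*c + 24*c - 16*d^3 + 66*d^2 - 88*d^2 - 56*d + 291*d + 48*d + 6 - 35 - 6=36*c^3 + c^2*(44*d - 217) + c*(-64*d^2 - 421*d + 192) - 16*d^3 - 22*d^2 + 283*d - 35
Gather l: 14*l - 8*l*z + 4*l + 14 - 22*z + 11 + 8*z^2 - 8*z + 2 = l*(18 - 8*z) + 8*z^2 - 30*z + 27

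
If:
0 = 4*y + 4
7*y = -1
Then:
No Solution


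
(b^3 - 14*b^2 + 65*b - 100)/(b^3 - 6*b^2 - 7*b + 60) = (b - 5)/(b + 3)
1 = 1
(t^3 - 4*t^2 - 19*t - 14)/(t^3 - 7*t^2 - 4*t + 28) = (t + 1)/(t - 2)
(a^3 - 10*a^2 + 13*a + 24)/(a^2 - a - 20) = (-a^3 + 10*a^2 - 13*a - 24)/(-a^2 + a + 20)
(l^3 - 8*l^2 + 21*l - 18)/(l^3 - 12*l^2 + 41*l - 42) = (l - 3)/(l - 7)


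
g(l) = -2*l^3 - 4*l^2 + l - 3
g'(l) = -6*l^2 - 8*l + 1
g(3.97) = -187.22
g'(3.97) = -125.33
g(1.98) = -32.23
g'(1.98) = -38.36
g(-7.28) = 549.38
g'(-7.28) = -258.75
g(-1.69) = -6.46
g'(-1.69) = -2.62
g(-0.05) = -3.06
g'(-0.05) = 1.38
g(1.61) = -20.10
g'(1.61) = -27.43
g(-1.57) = -6.69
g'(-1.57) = -1.23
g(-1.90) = -5.62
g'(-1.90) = -5.46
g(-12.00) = 2865.00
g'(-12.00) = -767.00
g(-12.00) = 2865.00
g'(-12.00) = -767.00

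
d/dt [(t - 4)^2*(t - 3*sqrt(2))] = (t - 4)*(3*t - 6*sqrt(2) - 4)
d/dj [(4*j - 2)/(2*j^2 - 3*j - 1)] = 2*(-4*j^2 + 4*j - 5)/(4*j^4 - 12*j^3 + 5*j^2 + 6*j + 1)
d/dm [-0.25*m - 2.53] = -0.250000000000000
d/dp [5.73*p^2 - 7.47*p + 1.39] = 11.46*p - 7.47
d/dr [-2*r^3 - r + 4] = -6*r^2 - 1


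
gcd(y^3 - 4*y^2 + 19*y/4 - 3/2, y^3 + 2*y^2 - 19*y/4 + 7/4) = y - 1/2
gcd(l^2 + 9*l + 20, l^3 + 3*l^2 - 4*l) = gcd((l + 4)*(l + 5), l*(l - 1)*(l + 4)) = l + 4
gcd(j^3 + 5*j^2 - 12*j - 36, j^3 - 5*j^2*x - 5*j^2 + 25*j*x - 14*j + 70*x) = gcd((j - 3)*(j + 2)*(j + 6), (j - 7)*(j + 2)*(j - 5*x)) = j + 2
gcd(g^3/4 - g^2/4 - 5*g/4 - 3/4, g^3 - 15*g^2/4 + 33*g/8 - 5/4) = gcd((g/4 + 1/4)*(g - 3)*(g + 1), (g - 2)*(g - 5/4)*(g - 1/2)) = 1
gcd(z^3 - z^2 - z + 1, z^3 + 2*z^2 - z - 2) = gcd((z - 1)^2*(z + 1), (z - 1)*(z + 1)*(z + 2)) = z^2 - 1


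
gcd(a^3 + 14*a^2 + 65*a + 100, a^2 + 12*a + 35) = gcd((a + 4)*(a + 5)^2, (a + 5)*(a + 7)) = a + 5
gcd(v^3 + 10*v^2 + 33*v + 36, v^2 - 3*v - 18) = v + 3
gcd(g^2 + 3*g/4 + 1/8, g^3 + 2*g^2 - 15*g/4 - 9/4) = g + 1/2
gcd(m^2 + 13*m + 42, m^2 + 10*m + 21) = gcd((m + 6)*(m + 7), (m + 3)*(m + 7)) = m + 7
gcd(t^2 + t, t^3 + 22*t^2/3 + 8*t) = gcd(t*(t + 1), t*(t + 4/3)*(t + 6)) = t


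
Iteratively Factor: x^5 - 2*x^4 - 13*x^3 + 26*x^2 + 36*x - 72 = (x - 2)*(x^4 - 13*x^2 + 36) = (x - 3)*(x - 2)*(x^3 + 3*x^2 - 4*x - 12) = (x - 3)*(x - 2)^2*(x^2 + 5*x + 6) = (x - 3)*(x - 2)^2*(x + 2)*(x + 3)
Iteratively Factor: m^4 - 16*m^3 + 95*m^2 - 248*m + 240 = (m - 3)*(m^3 - 13*m^2 + 56*m - 80) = (m - 5)*(m - 3)*(m^2 - 8*m + 16) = (m - 5)*(m - 4)*(m - 3)*(m - 4)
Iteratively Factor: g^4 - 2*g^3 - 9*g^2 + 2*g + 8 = (g + 1)*(g^3 - 3*g^2 - 6*g + 8) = (g + 1)*(g + 2)*(g^2 - 5*g + 4) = (g - 1)*(g + 1)*(g + 2)*(g - 4)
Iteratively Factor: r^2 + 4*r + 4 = (r + 2)*(r + 2)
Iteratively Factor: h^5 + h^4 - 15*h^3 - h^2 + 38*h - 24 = (h - 1)*(h^4 + 2*h^3 - 13*h^2 - 14*h + 24) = (h - 1)*(h + 2)*(h^3 - 13*h + 12) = (h - 3)*(h - 1)*(h + 2)*(h^2 + 3*h - 4) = (h - 3)*(h - 1)^2*(h + 2)*(h + 4)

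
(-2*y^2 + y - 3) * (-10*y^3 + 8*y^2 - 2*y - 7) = 20*y^5 - 26*y^4 + 42*y^3 - 12*y^2 - y + 21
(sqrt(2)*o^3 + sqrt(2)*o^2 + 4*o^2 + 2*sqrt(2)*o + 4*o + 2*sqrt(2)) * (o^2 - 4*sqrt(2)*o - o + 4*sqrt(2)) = sqrt(2)*o^5 - 4*o^4 - 15*sqrt(2)*o^3 - 12*o^2 + 14*sqrt(2)*o + 16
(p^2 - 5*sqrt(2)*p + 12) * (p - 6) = p^3 - 5*sqrt(2)*p^2 - 6*p^2 + 12*p + 30*sqrt(2)*p - 72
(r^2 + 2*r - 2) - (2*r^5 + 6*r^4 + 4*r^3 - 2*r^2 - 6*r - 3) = -2*r^5 - 6*r^4 - 4*r^3 + 3*r^2 + 8*r + 1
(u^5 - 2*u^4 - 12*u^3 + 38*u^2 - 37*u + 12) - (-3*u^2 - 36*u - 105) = u^5 - 2*u^4 - 12*u^3 + 41*u^2 - u + 117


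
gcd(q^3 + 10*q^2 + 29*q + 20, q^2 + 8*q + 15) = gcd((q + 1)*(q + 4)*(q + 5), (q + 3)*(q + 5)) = q + 5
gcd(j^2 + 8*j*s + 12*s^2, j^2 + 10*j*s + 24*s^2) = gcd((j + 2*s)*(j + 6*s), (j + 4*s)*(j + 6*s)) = j + 6*s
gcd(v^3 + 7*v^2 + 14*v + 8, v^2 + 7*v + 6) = v + 1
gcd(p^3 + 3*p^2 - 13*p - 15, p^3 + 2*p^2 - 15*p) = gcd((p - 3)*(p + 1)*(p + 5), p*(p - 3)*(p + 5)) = p^2 + 2*p - 15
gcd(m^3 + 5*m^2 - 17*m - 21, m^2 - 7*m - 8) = m + 1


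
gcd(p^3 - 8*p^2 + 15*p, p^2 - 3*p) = p^2 - 3*p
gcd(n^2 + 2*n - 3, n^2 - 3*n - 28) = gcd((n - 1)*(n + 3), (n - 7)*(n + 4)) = 1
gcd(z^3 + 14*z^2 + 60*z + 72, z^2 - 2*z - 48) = z + 6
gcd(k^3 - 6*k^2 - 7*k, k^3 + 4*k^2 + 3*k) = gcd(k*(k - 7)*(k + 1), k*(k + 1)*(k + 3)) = k^2 + k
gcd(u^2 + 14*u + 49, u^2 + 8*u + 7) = u + 7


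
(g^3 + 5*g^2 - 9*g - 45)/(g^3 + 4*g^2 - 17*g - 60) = (g - 3)/(g - 4)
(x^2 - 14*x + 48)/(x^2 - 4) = (x^2 - 14*x + 48)/(x^2 - 4)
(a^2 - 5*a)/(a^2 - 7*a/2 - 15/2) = 2*a/(2*a + 3)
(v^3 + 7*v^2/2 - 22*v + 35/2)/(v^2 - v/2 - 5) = (v^2 + 6*v - 7)/(v + 2)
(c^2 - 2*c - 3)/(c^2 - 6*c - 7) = (c - 3)/(c - 7)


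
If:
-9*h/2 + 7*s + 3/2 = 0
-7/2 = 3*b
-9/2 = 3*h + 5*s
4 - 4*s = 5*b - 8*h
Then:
No Solution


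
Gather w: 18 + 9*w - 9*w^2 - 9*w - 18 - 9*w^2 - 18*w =-18*w^2 - 18*w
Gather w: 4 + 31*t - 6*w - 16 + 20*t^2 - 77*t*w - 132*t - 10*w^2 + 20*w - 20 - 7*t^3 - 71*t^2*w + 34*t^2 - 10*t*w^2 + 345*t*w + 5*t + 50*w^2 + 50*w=-7*t^3 + 54*t^2 - 96*t + w^2*(40 - 10*t) + w*(-71*t^2 + 268*t + 64) - 32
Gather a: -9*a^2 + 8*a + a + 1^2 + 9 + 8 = -9*a^2 + 9*a + 18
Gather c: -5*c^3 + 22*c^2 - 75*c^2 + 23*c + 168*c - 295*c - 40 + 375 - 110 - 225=-5*c^3 - 53*c^2 - 104*c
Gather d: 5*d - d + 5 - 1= 4*d + 4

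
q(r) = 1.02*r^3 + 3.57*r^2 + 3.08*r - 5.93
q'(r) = 3.06*r^2 + 7.14*r + 3.08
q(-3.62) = -18.68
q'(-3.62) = 17.33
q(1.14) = 3.73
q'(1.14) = 15.20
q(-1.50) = -5.96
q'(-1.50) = -0.74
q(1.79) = 16.87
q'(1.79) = 25.67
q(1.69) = 14.39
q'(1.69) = 23.89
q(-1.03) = -6.43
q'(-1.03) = -1.03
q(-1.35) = -6.09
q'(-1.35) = -0.98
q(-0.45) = -6.69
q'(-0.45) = 0.49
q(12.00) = 2307.67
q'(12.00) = 529.40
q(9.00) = 1054.54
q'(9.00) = 315.20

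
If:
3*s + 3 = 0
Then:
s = -1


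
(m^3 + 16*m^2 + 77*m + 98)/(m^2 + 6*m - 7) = (m^2 + 9*m + 14)/(m - 1)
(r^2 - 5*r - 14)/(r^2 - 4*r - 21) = (r + 2)/(r + 3)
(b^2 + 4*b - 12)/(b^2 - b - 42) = (b - 2)/(b - 7)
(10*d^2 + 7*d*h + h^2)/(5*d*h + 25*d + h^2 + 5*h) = (2*d + h)/(h + 5)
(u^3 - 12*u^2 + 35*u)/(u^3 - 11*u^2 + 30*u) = (u - 7)/(u - 6)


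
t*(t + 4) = t^2 + 4*t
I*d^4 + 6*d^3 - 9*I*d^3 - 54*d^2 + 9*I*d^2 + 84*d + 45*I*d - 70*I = (d - 7)*(d - 2)*(d - 5*I)*(I*d + 1)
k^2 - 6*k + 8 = (k - 4)*(k - 2)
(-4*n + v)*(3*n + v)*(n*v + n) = -12*n^3*v - 12*n^3 - n^2*v^2 - n^2*v + n*v^3 + n*v^2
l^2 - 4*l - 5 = (l - 5)*(l + 1)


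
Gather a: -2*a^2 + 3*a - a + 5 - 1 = -2*a^2 + 2*a + 4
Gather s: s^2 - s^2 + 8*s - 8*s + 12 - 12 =0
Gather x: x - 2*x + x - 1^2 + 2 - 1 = 0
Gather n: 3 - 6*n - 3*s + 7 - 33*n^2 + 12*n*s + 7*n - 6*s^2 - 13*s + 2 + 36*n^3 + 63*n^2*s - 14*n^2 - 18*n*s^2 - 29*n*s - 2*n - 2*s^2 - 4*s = 36*n^3 + n^2*(63*s - 47) + n*(-18*s^2 - 17*s - 1) - 8*s^2 - 20*s + 12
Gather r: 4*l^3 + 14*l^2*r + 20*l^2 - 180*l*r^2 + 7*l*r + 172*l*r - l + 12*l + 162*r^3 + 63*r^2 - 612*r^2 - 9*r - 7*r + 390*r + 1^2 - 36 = 4*l^3 + 20*l^2 + 11*l + 162*r^3 + r^2*(-180*l - 549) + r*(14*l^2 + 179*l + 374) - 35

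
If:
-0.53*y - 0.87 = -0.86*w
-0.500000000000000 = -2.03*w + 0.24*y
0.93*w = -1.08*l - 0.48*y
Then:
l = 0.63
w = 0.06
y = -1.54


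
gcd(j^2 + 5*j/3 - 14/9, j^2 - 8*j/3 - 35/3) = j + 7/3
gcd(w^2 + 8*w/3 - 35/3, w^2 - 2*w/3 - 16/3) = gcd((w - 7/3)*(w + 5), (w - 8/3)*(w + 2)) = 1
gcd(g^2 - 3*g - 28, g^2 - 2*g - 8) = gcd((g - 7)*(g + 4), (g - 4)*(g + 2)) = 1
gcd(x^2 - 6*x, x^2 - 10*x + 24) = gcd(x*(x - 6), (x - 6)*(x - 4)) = x - 6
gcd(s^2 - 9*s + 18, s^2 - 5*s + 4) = 1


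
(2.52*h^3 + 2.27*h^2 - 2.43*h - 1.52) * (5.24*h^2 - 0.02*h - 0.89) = 13.2048*h^5 + 11.8444*h^4 - 15.0214*h^3 - 9.9365*h^2 + 2.1931*h + 1.3528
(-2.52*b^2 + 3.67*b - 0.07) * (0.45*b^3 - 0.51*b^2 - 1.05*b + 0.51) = -1.134*b^5 + 2.9367*b^4 + 0.7428*b^3 - 5.103*b^2 + 1.9452*b - 0.0357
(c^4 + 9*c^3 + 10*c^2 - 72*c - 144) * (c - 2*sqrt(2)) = c^5 - 2*sqrt(2)*c^4 + 9*c^4 - 18*sqrt(2)*c^3 + 10*c^3 - 72*c^2 - 20*sqrt(2)*c^2 - 144*c + 144*sqrt(2)*c + 288*sqrt(2)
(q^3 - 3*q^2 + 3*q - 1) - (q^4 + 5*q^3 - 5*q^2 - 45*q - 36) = -q^4 - 4*q^3 + 2*q^2 + 48*q + 35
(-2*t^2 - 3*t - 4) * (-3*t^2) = 6*t^4 + 9*t^3 + 12*t^2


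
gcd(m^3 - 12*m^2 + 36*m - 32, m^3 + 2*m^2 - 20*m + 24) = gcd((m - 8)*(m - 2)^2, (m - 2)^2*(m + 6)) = m^2 - 4*m + 4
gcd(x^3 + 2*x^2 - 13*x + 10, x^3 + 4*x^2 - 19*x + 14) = x^2 - 3*x + 2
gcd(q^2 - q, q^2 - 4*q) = q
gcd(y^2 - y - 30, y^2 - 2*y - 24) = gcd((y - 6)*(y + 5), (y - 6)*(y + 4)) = y - 6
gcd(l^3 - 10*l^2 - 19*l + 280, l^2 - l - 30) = l + 5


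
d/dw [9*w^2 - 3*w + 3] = 18*w - 3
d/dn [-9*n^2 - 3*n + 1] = -18*n - 3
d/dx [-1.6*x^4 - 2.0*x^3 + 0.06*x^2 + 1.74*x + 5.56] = -6.4*x^3 - 6.0*x^2 + 0.12*x + 1.74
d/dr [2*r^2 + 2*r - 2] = 4*r + 2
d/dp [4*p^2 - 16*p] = 8*p - 16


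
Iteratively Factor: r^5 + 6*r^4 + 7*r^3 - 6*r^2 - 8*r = (r + 1)*(r^4 + 5*r^3 + 2*r^2 - 8*r) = (r + 1)*(r + 4)*(r^3 + r^2 - 2*r) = r*(r + 1)*(r + 4)*(r^2 + r - 2) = r*(r - 1)*(r + 1)*(r + 4)*(r + 2)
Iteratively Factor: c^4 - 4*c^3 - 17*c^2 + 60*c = (c)*(c^3 - 4*c^2 - 17*c + 60) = c*(c + 4)*(c^2 - 8*c + 15) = c*(c - 3)*(c + 4)*(c - 5)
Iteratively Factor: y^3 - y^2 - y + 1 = (y - 1)*(y^2 - 1) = (y - 1)*(y + 1)*(y - 1)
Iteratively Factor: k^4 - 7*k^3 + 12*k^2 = (k)*(k^3 - 7*k^2 + 12*k) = k*(k - 4)*(k^2 - 3*k) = k*(k - 4)*(k - 3)*(k)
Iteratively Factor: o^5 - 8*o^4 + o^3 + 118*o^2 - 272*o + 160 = (o + 4)*(o^4 - 12*o^3 + 49*o^2 - 78*o + 40) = (o - 2)*(o + 4)*(o^3 - 10*o^2 + 29*o - 20) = (o - 4)*(o - 2)*(o + 4)*(o^2 - 6*o + 5) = (o - 4)*(o - 2)*(o - 1)*(o + 4)*(o - 5)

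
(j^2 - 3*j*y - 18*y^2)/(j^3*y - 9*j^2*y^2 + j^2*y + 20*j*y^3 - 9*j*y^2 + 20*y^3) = (j^2 - 3*j*y - 18*y^2)/(y*(j^3 - 9*j^2*y + j^2 + 20*j*y^2 - 9*j*y + 20*y^2))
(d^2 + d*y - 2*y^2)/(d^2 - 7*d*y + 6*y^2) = (-d - 2*y)/(-d + 6*y)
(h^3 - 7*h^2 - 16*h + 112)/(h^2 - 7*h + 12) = (h^2 - 3*h - 28)/(h - 3)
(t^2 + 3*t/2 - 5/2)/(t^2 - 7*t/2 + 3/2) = (2*t^2 + 3*t - 5)/(2*t^2 - 7*t + 3)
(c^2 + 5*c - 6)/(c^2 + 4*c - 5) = (c + 6)/(c + 5)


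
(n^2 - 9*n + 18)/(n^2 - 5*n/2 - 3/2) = 2*(n - 6)/(2*n + 1)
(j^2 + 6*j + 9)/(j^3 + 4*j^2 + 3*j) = (j + 3)/(j*(j + 1))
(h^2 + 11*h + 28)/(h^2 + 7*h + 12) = (h + 7)/(h + 3)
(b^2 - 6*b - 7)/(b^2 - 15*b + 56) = (b + 1)/(b - 8)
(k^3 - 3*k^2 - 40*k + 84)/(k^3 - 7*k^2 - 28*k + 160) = (k^3 - 3*k^2 - 40*k + 84)/(k^3 - 7*k^2 - 28*k + 160)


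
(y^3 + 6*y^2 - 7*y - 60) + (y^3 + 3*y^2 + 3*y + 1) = 2*y^3 + 9*y^2 - 4*y - 59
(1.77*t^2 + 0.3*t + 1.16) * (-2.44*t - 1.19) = -4.3188*t^3 - 2.8383*t^2 - 3.1874*t - 1.3804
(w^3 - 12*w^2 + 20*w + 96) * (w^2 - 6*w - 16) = w^5 - 18*w^4 + 76*w^3 + 168*w^2 - 896*w - 1536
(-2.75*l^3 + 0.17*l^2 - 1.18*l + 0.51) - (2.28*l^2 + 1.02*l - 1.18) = -2.75*l^3 - 2.11*l^2 - 2.2*l + 1.69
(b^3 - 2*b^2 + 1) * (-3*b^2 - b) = -3*b^5 + 5*b^4 + 2*b^3 - 3*b^2 - b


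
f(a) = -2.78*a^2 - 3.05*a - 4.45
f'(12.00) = -69.77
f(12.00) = -441.37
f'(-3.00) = 13.63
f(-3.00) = -20.32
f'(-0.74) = 1.06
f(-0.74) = -3.72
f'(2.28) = -15.73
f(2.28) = -25.86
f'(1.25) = -10.00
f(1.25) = -12.61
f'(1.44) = -11.06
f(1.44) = -14.61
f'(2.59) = -17.45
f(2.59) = -31.00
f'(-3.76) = 17.86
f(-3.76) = -32.28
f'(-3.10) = 14.19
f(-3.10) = -21.71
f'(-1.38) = 4.62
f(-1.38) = -5.54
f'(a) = -5.56*a - 3.05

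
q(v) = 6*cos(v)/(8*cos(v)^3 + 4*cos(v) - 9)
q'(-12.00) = 89.70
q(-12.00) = -6.19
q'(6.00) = -10.51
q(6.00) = 3.00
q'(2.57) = -0.01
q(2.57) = 0.29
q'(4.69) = -0.65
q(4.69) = 0.01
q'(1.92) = 0.41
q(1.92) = 0.19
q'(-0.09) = -1.60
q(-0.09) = 2.07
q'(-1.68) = -0.60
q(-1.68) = 0.07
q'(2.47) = 0.02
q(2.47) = 0.29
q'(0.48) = 3265.91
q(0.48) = 40.69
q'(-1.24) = -0.98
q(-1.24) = -0.26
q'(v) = 6*(24*sin(v)*cos(v)^2 + 4*sin(v))*cos(v)/(8*cos(v)^3 + 4*cos(v) - 9)^2 - 6*sin(v)/(8*cos(v)^3 + 4*cos(v) - 9) = 6*(16*cos(v)^3 + 9)*sin(v)/(8*cos(v)^3 + 4*cos(v) - 9)^2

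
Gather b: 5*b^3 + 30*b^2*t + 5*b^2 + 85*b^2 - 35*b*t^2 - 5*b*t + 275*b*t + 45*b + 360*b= 5*b^3 + b^2*(30*t + 90) + b*(-35*t^2 + 270*t + 405)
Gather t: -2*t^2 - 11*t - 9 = -2*t^2 - 11*t - 9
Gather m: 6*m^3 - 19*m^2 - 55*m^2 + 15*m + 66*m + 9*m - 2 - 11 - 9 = 6*m^3 - 74*m^2 + 90*m - 22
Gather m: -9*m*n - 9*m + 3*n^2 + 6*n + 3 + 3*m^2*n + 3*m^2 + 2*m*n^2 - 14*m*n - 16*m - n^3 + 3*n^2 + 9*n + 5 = m^2*(3*n + 3) + m*(2*n^2 - 23*n - 25) - n^3 + 6*n^2 + 15*n + 8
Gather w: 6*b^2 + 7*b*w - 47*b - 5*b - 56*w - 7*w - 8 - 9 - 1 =6*b^2 - 52*b + w*(7*b - 63) - 18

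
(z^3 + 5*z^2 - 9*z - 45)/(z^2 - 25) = (z^2 - 9)/(z - 5)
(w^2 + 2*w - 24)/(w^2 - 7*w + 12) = (w + 6)/(w - 3)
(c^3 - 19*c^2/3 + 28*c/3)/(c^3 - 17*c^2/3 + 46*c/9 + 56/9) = 3*c/(3*c + 2)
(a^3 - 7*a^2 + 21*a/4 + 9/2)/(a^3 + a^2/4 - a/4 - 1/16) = 4*(2*a^2 - 15*a + 18)/(8*a^2 - 2*a - 1)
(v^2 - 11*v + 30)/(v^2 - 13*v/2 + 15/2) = 2*(v - 6)/(2*v - 3)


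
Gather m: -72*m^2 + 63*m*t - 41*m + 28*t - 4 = -72*m^2 + m*(63*t - 41) + 28*t - 4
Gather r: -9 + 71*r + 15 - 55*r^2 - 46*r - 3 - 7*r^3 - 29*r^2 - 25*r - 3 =-7*r^3 - 84*r^2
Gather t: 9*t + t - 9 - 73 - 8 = 10*t - 90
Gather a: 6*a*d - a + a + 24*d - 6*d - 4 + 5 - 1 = 6*a*d + 18*d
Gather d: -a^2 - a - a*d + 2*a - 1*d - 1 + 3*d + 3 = -a^2 + a + d*(2 - a) + 2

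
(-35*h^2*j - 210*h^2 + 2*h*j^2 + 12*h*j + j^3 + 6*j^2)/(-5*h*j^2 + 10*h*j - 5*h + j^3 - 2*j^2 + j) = (7*h*j + 42*h + j^2 + 6*j)/(j^2 - 2*j + 1)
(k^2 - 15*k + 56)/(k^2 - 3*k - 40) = (k - 7)/(k + 5)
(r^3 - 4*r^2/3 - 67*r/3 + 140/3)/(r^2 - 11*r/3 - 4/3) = (3*r^2 + 8*r - 35)/(3*r + 1)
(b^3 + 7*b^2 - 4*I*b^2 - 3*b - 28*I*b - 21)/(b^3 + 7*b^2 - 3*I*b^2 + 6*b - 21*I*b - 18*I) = (b^2 + b*(7 - I) - 7*I)/(b^2 + 7*b + 6)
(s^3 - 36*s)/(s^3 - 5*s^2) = (s^2 - 36)/(s*(s - 5))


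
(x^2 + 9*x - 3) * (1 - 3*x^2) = -3*x^4 - 27*x^3 + 10*x^2 + 9*x - 3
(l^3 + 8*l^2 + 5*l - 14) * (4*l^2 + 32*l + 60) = 4*l^5 + 64*l^4 + 336*l^3 + 584*l^2 - 148*l - 840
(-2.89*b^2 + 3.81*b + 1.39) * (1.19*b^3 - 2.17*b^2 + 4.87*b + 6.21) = -3.4391*b^5 + 10.8052*b^4 - 20.6879*b^3 - 2.4085*b^2 + 30.4294*b + 8.6319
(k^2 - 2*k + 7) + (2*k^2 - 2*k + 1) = 3*k^2 - 4*k + 8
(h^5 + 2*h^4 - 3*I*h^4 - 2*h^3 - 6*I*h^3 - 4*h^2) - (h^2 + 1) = h^5 + 2*h^4 - 3*I*h^4 - 2*h^3 - 6*I*h^3 - 5*h^2 - 1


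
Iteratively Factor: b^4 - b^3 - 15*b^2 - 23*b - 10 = (b + 2)*(b^3 - 3*b^2 - 9*b - 5) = (b + 1)*(b + 2)*(b^2 - 4*b - 5) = (b + 1)^2*(b + 2)*(b - 5)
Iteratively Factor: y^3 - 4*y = (y)*(y^2 - 4) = y*(y - 2)*(y + 2)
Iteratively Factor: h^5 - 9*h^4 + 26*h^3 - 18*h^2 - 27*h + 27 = (h - 3)*(h^4 - 6*h^3 + 8*h^2 + 6*h - 9) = (h - 3)^2*(h^3 - 3*h^2 - h + 3) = (h - 3)^3*(h^2 - 1) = (h - 3)^3*(h - 1)*(h + 1)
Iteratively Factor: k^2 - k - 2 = (k - 2)*(k + 1)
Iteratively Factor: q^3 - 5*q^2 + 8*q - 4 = (q - 1)*(q^2 - 4*q + 4) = (q - 2)*(q - 1)*(q - 2)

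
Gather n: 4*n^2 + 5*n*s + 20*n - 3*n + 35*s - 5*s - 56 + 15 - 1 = 4*n^2 + n*(5*s + 17) + 30*s - 42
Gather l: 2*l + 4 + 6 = 2*l + 10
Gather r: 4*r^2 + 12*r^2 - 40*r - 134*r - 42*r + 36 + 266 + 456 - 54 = 16*r^2 - 216*r + 704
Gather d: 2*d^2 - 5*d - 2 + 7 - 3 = 2*d^2 - 5*d + 2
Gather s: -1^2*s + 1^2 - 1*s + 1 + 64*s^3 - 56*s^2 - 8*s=64*s^3 - 56*s^2 - 10*s + 2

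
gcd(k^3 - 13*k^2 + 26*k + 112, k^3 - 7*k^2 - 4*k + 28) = k^2 - 5*k - 14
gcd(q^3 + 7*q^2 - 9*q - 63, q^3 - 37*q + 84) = q^2 + 4*q - 21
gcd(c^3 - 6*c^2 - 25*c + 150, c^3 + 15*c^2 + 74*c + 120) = c + 5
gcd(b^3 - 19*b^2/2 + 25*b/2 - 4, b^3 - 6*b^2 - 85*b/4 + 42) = b - 8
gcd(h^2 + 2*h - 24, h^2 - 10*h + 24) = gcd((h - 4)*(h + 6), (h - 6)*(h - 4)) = h - 4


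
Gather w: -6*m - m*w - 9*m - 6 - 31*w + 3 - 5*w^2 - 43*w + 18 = -15*m - 5*w^2 + w*(-m - 74) + 15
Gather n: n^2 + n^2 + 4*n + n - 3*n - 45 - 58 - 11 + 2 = 2*n^2 + 2*n - 112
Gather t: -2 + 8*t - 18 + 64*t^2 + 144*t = 64*t^2 + 152*t - 20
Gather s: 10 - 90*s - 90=-90*s - 80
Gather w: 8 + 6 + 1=15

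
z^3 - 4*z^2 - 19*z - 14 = (z - 7)*(z + 1)*(z + 2)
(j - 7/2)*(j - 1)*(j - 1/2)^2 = j^4 - 11*j^3/2 + 33*j^2/4 - 37*j/8 + 7/8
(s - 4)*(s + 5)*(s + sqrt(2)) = s^3 + s^2 + sqrt(2)*s^2 - 20*s + sqrt(2)*s - 20*sqrt(2)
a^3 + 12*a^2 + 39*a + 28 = (a + 1)*(a + 4)*(a + 7)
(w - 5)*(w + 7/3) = w^2 - 8*w/3 - 35/3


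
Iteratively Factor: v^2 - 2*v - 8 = (v + 2)*(v - 4)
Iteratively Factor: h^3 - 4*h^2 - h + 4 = (h - 4)*(h^2 - 1) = (h - 4)*(h - 1)*(h + 1)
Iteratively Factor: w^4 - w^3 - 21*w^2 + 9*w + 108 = (w + 3)*(w^3 - 4*w^2 - 9*w + 36) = (w - 3)*(w + 3)*(w^2 - w - 12) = (w - 3)*(w + 3)^2*(w - 4)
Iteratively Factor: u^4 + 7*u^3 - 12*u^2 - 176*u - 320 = (u - 5)*(u^3 + 12*u^2 + 48*u + 64) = (u - 5)*(u + 4)*(u^2 + 8*u + 16) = (u - 5)*(u + 4)^2*(u + 4)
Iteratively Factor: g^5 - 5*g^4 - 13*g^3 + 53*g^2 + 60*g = (g + 3)*(g^4 - 8*g^3 + 11*g^2 + 20*g) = g*(g + 3)*(g^3 - 8*g^2 + 11*g + 20) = g*(g + 1)*(g + 3)*(g^2 - 9*g + 20) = g*(g - 5)*(g + 1)*(g + 3)*(g - 4)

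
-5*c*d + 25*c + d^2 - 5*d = (-5*c + d)*(d - 5)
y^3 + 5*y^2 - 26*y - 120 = (y - 5)*(y + 4)*(y + 6)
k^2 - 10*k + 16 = (k - 8)*(k - 2)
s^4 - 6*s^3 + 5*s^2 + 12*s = s*(s - 4)*(s - 3)*(s + 1)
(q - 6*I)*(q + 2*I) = q^2 - 4*I*q + 12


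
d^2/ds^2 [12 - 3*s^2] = -6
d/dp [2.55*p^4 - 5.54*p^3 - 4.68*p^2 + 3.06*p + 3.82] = 10.2*p^3 - 16.62*p^2 - 9.36*p + 3.06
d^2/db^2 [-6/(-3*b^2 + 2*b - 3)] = 12*(-9*b^2 + 6*b + 4*(3*b - 1)^2 - 9)/(3*b^2 - 2*b + 3)^3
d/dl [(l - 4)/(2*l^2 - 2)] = (l^2 - 2*l*(l - 4) - 1)/(2*(l^2 - 1)^2)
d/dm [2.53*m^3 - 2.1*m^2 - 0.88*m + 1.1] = 7.59*m^2 - 4.2*m - 0.88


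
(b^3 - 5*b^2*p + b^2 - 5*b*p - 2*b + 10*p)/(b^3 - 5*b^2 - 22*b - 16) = (b^2 - 5*b*p - b + 5*p)/(b^2 - 7*b - 8)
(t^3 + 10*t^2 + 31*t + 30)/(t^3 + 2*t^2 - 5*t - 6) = (t^2 + 7*t + 10)/(t^2 - t - 2)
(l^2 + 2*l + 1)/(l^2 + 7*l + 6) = (l + 1)/(l + 6)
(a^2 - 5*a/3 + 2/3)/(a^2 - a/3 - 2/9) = 3*(a - 1)/(3*a + 1)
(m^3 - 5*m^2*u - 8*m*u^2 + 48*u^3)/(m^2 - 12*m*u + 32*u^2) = (-m^2 + m*u + 12*u^2)/(-m + 8*u)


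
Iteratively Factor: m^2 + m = (m)*(m + 1)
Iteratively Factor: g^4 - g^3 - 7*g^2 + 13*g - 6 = (g - 1)*(g^3 - 7*g + 6) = (g - 1)*(g + 3)*(g^2 - 3*g + 2) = (g - 2)*(g - 1)*(g + 3)*(g - 1)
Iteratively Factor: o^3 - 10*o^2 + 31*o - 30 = (o - 2)*(o^2 - 8*o + 15) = (o - 3)*(o - 2)*(o - 5)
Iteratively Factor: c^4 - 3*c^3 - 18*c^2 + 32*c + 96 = (c + 2)*(c^3 - 5*c^2 - 8*c + 48) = (c + 2)*(c + 3)*(c^2 - 8*c + 16) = (c - 4)*(c + 2)*(c + 3)*(c - 4)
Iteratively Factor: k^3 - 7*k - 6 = (k + 1)*(k^2 - k - 6) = (k + 1)*(k + 2)*(k - 3)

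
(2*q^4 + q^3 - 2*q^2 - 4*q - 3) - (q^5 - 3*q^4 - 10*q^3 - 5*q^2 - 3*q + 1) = -q^5 + 5*q^4 + 11*q^3 + 3*q^2 - q - 4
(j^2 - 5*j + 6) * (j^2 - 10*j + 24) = j^4 - 15*j^3 + 80*j^2 - 180*j + 144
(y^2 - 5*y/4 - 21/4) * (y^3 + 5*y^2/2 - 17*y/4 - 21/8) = y^5 + 5*y^4/4 - 101*y^3/8 - 167*y^2/16 + 819*y/32 + 441/32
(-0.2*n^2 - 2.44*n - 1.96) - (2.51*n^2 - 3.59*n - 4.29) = -2.71*n^2 + 1.15*n + 2.33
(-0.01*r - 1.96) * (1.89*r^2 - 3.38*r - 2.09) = -0.0189*r^3 - 3.6706*r^2 + 6.6457*r + 4.0964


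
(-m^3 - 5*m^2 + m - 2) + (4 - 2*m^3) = -3*m^3 - 5*m^2 + m + 2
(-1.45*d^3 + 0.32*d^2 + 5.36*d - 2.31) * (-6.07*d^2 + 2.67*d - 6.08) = 8.8015*d^5 - 5.8139*d^4 - 22.8648*d^3 + 26.3873*d^2 - 38.7565*d + 14.0448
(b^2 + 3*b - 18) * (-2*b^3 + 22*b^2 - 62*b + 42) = -2*b^5 + 16*b^4 + 40*b^3 - 540*b^2 + 1242*b - 756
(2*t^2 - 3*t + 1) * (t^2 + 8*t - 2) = 2*t^4 + 13*t^3 - 27*t^2 + 14*t - 2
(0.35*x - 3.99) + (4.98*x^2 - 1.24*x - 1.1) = 4.98*x^2 - 0.89*x - 5.09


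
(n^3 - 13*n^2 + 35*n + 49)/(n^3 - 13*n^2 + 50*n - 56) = (n^2 - 6*n - 7)/(n^2 - 6*n + 8)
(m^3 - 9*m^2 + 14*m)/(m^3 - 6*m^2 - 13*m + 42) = m/(m + 3)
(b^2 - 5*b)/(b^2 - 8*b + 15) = b/(b - 3)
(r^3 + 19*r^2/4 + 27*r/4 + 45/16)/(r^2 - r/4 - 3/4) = (r^2 + 4*r + 15/4)/(r - 1)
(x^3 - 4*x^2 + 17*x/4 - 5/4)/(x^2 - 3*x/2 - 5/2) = (2*x^2 - 3*x + 1)/(2*(x + 1))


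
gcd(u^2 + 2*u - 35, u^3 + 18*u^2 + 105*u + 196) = u + 7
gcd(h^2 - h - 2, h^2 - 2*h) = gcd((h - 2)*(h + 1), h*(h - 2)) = h - 2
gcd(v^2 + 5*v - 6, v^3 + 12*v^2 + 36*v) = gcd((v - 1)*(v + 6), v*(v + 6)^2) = v + 6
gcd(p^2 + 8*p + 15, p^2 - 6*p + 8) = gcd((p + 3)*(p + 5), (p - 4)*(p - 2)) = 1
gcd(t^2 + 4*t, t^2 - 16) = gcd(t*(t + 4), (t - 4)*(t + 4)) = t + 4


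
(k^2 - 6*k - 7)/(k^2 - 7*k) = (k + 1)/k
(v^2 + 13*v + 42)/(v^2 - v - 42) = (v + 7)/(v - 7)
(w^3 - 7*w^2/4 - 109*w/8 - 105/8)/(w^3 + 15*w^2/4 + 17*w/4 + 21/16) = 2*(w - 5)/(2*w + 1)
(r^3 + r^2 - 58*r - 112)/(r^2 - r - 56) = r + 2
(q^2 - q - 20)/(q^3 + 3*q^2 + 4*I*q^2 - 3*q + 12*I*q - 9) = (q^2 - q - 20)/(q^3 + q^2*(3 + 4*I) + q*(-3 + 12*I) - 9)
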